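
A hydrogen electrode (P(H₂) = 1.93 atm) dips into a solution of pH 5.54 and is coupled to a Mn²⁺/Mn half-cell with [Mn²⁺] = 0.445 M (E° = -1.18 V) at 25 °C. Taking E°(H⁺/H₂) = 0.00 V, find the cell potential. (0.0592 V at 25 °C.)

0.85 V

The hydrogen couple is the cathode, so E°_cell = 1.18 V; n = 2.
[H⁺] = 10^(−5.54) = 2.9 × 10^-6 M, and Q = [Mn²⁺]·P(H₂) / [H⁺]^2 = 1.03 × 10^11.
E = E° − (0.0592/2) log Q = 1.18 − (0.0592/2)(11.014) = 0.854 V.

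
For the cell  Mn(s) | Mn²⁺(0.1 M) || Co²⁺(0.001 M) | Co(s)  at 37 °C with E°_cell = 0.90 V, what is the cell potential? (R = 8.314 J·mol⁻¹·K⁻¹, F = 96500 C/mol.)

Balancing electrons gives n = 2; the reaction quotient is Q = [Mn²⁺]/[Co²⁺] = 100.
E = E° − (RT/nF) ln Q = 0.90 − (8.314×310)/(2×96500) × (4.605) = 0.900 − 0.061 = 0.839 V.

0.839 V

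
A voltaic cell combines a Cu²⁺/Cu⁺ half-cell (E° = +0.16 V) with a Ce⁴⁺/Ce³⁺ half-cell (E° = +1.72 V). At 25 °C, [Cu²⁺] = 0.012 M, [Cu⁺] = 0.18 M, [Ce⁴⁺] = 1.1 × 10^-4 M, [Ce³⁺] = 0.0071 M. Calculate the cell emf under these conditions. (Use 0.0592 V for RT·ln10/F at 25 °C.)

The Ce⁴⁺/Ce³⁺ couple has the higher reduction potential and acts as the cathode, so E°_cell = +1.72 − (+0.16) = 1.56 V.
Balancing electrons gives n = 1; the reaction quotient is Q = [Cu²⁺]·[Ce³⁺]/([Cu⁺]·[Ce⁴⁺]) = 4.30.
At 25 °C, E = E° − (0.0592/n) log Q = 1.56 − (0.0592/1)(0.634) = 1.560 − 0.038 = 1.522 V.

1.52 V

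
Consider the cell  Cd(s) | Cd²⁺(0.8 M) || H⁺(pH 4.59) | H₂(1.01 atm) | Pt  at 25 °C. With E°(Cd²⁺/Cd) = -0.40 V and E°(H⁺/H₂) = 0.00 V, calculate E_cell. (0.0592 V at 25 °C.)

0.13 V

The hydrogen couple is the cathode, so E°_cell = 0.40 V; n = 2.
[H⁺] = 10^(−4.59) = 2.6 × 10^-5 M, and Q = [Cd²⁺]·P(H₂) / [H⁺]^2 = 1.22 × 10^9.
E = E° − (0.0592/2) log Q = 0.40 − (0.0592/2)(9.087) = 0.131 V.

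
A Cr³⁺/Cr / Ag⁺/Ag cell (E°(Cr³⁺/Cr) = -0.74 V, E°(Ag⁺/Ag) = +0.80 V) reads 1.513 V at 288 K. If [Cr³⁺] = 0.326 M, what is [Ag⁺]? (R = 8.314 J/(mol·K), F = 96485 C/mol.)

0.23 M

From the Nernst equation, ln Q = nF(E° − E)/RT = 3×96485×(1.54 − 1.513)/(8.314×288) = 3.264, so Q = 26.2.
With Q = [Cr³⁺]/[Ag⁺]^3 and the known concentrations, [Ag⁺]^3 in the denominator gives [Ag⁺] = 0.23 M.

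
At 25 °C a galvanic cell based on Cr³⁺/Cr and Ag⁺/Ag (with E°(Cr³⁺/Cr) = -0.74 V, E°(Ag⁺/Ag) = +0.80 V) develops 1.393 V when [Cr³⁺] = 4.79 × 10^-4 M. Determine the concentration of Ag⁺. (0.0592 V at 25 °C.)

From the Nernst equation, log Q = n(E° − E)/0.0592 = 3(1.54 − 1.393)/0.0592 = 7.449, so Q = 2.81 × 10^7.
With Q = [Cr³⁺]/[Ag⁺]^3 and the known concentrations, [Ag⁺]^3 in the denominator gives [Ag⁺] = 2.6 × 10^-4 M.

2.6 × 10^-4 M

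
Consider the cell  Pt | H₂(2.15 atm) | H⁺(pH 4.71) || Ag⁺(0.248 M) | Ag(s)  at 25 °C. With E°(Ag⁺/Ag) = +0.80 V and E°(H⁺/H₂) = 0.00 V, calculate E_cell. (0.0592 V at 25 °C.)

The Ag⁺/Ag couple is the cathode, so E°_cell = 0.80 V; n = 2.
[H⁺] = 10^(−4.71) = 1.9 × 10^-5 M, and Q = [H⁺]^2 / ([Ag⁺]^2·P(H₂)) = 2.88 × 10^-9.
E = E° − (0.0592/2) log Q = 0.80 − (0.0592/2)(-8.541) = 1.053 V.

1.05 V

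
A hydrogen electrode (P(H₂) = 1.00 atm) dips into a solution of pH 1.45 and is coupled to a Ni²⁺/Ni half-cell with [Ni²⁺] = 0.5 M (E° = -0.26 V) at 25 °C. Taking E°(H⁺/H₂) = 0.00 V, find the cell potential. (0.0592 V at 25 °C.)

The hydrogen couple is the cathode, so E°_cell = 0.26 V; n = 2.
[H⁺] = 10^(−1.45) = 0.035 M, and Q = [Ni²⁺]·P(H₂) / [H⁺]^2 = 397.
E = E° − (0.0592/2) log Q = 0.26 − (0.0592/2)(2.599) = 0.183 V.

0.18 V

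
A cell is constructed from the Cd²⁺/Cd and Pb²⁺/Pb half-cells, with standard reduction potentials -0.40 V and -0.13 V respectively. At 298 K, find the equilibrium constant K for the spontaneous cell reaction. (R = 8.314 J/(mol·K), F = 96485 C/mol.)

E°_cell = -0.13 − (-0.40) = 0.27 V, with n = 2 electrons transferred.
At equilibrium E = 0, so the Nernst equation gives ln K = nFE°/RT = (2)(96485)(0.27)/((8.314)(298)) = 21.03.
K = e^21.03 = 1.4 × 10^9.

1.4 × 10^9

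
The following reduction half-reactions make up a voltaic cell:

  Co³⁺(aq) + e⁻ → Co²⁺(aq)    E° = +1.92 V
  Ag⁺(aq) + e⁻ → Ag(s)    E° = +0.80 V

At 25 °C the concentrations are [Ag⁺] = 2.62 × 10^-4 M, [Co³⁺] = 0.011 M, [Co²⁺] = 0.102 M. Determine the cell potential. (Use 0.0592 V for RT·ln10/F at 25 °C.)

1.27 V

The Co³⁺/Co²⁺ couple has the higher reduction potential and acts as the cathode, so E°_cell = +1.92 − (+0.80) = 1.12 V.
Balancing electrons gives n = 1; the reaction quotient is Q = [Ag⁺]·[Co²⁺]/[Co³⁺] = 0.00243.
At 25 °C, E = E° − (0.0592/n) log Q = 1.12 − (0.0592/1)(-2.614) = 1.120 + 0.155 = 1.275 V.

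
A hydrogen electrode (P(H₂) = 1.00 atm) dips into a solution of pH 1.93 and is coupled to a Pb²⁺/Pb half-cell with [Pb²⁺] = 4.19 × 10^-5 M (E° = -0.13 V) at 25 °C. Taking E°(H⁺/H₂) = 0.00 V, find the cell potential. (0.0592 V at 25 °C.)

The hydrogen couple is the cathode, so E°_cell = 0.13 V; n = 2.
[H⁺] = 10^(−1.93) = 0.012 M, and Q = [Pb²⁺]·P(H₂) / [H⁺]^2 = 0.304.
E = E° − (0.0592/2) log Q = 0.13 − (0.0592/2)(-0.518) = 0.145 V.

0.15 V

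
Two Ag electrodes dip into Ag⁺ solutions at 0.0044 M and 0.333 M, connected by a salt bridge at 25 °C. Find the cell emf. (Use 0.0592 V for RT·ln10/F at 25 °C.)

Both half-cells are Ag⁺/Ag, so E°_cell = 0. The concentrated side is the cathode; the cell reaction moves Ag⁺ from high to low concentration with n = 1.
Q = [Ag⁺]_dilute/[Ag⁺]_conc = 0.0044/0.333 = 0.0132.
E = 0 − (0.0592/1) log Q = −(0.0592/1)(-1.879) = 0.1112 V.

0.11 V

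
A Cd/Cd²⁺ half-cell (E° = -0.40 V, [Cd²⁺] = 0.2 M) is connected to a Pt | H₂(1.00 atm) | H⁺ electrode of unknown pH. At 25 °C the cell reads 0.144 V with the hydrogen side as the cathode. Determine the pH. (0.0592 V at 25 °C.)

pH = 4.67

E°_cell = 0.40 V and n = 2.
log Q = n(E° − E)/0.0592 = 2×(0.40 − 0.144)/0.0592 = 8.649.
With Q = [Cd²⁺]·P(H₂) / [H⁺]^2, solving for [H⁺] gives log[H⁺] = -4.674, so pH = 4.67.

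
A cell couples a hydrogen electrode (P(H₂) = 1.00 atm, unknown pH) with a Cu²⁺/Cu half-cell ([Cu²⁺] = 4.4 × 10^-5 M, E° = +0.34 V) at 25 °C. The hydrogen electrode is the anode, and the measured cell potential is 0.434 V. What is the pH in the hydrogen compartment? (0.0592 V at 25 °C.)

E°_cell = 0.34 V and n = 2.
log Q = n(E° − E)/0.0592 = 2×(0.34 − 0.434)/0.0592 = -3.176.
With Q = [H⁺]^2 / ([Cu²⁺]·P(H₂)), solving for [H⁺] gives log[H⁺] = -3.766, so pH = 3.77.

pH = 3.77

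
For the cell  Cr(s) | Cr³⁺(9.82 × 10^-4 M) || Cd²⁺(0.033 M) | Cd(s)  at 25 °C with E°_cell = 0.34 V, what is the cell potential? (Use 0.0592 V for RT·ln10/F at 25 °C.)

0.356 V

Balancing electrons gives n = 6; the reaction quotient is Q = [Cr³⁺]^2/[Cd²⁺]^3 = 0.0268.
At 25 °C, E = E° − (0.0592/n) log Q = 0.34 − (0.0592/6)(-1.571) = 0.340 + 0.016 = 0.356 V.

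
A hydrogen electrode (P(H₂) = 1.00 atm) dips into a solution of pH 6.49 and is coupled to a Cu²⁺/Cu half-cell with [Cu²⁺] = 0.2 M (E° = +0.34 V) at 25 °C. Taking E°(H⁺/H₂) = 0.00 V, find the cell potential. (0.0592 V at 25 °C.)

The Cu²⁺/Cu couple is the cathode, so E°_cell = 0.34 V; n = 2.
[H⁺] = 10^(−6.49) = 3.2 × 10^-7 M, and Q = [H⁺]^2 / ([Cu²⁺]·P(H₂)) = 5.24 × 10^-13.
E = E° − (0.0592/2) log Q = 0.34 − (0.0592/2)(-12.281) = 0.704 V.

0.70 V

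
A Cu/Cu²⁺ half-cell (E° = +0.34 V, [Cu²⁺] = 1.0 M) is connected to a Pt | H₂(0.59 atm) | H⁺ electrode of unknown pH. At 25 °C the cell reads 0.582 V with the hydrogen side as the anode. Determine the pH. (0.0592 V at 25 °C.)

pH = 4.20

E°_cell = 0.34 V and n = 2.
log Q = n(E° − E)/0.0592 = 2×(0.34 − 0.582)/0.0592 = -8.176.
With Q = [H⁺]^2 / ([Cu²⁺]·P(H₂)), solving for [H⁺] gives log[H⁺] = -4.202, so pH = 4.20.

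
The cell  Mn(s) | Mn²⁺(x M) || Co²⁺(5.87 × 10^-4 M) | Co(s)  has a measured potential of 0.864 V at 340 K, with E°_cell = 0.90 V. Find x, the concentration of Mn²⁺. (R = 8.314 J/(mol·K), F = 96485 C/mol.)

From the Nernst equation, ln Q = nF(E° − E)/RT = 2×96485×(0.90 − 0.864)/(8.314×340) = 2.458, so Q = 11.7.
With Q = [Mn²⁺]/[Co²⁺] and the known concentrations, [Mn²⁺] in the numerator gives [Mn²⁺] = 0.0069 M.

0.0069 M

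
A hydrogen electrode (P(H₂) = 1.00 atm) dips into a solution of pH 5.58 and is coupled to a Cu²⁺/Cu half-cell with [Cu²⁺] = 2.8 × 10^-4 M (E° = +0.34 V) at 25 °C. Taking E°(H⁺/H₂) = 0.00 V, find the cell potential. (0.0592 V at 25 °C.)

The Cu²⁺/Cu couple is the cathode, so E°_cell = 0.34 V; n = 2.
[H⁺] = 10^(−5.58) = 2.6 × 10^-6 M, and Q = [H⁺]^2 / ([Cu²⁺]·P(H₂)) = 2.47 × 10^-8.
E = E° − (0.0592/2) log Q = 0.34 − (0.0592/2)(-7.607) = 0.565 V.

0.57 V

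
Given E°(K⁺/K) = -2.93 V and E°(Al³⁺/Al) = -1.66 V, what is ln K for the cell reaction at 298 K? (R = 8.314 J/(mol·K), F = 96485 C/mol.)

ln K = 148.4

E°_cell = -1.66 − (-2.93) = 1.27 V, with n = 3 electrons transferred.
At equilibrium E = 0, so the Nernst equation gives ln K = nFE°/RT = (3)(96485)(1.27)/((8.314)(298)) = 148.37.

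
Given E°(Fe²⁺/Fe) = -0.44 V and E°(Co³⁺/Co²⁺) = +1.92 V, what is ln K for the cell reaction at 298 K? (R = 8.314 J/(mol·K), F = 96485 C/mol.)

E°_cell = +1.92 − (-0.44) = 2.36 V, with n = 2 electrons transferred.
At equilibrium E = 0, so the Nernst equation gives ln K = nFE°/RT = (2)(96485)(2.36)/((8.314)(298)) = 183.81.

ln K = 183.8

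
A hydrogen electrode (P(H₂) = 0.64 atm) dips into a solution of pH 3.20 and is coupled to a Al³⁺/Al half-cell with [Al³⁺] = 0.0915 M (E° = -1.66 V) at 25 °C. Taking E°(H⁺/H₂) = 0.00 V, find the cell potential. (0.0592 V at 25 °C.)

The hydrogen couple is the cathode, so E°_cell = 1.66 V; n = 6.
[H⁺] = 10^(−3.20) = 6.3 × 10^-4 M, and Q = [Al³⁺]^2·P(H₂)^3 / [H⁺]^6 = 3.48 × 10^16.
E = E° − (0.0592/6) log Q = 1.66 − (0.0592/6)(16.541) = 1.497 V.

1.50 V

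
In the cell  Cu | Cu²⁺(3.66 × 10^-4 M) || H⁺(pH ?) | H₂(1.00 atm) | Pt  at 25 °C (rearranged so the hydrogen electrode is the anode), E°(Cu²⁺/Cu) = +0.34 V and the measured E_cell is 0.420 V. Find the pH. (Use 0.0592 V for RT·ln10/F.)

E°_cell = 0.34 V and n = 2.
log Q = n(E° − E)/0.0592 = 2×(0.34 − 0.420)/0.0592 = -2.703.
With Q = [H⁺]^2 / ([Cu²⁺]·P(H₂)), solving for [H⁺] gives log[H⁺] = -3.070, so pH = 3.07.

pH = 3.07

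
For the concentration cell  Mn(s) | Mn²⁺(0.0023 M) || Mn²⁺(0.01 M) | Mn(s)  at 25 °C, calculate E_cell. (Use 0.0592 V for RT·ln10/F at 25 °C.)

0.019 V

Both half-cells are Mn²⁺/Mn, so E°_cell = 0. The concentrated side is the cathode; the cell reaction moves Mn²⁺ from high to low concentration with n = 2.
Q = [Mn²⁺]_dilute/[Mn²⁺]_conc = 0.0023/0.01 = 0.230.
E = 0 − (0.0592/2) log Q = −(0.0592/2)(-0.638) = 0.0189 V.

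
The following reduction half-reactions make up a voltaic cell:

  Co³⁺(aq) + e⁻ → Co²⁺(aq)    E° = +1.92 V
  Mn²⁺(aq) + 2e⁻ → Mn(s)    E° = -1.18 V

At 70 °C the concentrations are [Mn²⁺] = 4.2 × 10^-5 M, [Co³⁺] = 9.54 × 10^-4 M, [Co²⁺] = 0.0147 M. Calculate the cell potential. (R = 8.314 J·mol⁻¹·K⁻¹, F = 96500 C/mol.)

3.17 V

The Co³⁺/Co²⁺ couple has the higher reduction potential and acts as the cathode, so E°_cell = +1.92 − (-1.18) = 3.10 V.
Balancing electrons gives n = 2; the reaction quotient is Q = [Mn²⁺]·[Co²⁺]^2/[Co³⁺]^2 = 0.00997.
E = E° − (RT/nF) ln Q = 3.10 − (8.314×343)/(2×96500) × (-4.608) = 3.100 + 0.068 = 3.168 V.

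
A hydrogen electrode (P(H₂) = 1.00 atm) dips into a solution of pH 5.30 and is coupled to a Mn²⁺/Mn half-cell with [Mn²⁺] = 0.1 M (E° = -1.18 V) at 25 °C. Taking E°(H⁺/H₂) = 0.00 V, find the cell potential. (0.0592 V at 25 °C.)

0.90 V

The hydrogen couple is the cathode, so E°_cell = 1.18 V; n = 2.
[H⁺] = 10^(−5.30) = 5 × 10^-6 M, and Q = [Mn²⁺]·P(H₂) / [H⁺]^2 = 3.98 × 10^9.
E = E° − (0.0592/2) log Q = 1.18 − (0.0592/2)(9.600) = 0.896 V.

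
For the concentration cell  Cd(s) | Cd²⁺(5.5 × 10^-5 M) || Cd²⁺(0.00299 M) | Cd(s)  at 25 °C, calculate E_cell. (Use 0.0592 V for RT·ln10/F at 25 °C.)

Both half-cells are Cd²⁺/Cd, so E°_cell = 0. The concentrated side is the cathode; the cell reaction moves Cd²⁺ from high to low concentration with n = 2.
Q = [Cd²⁺]_dilute/[Cd²⁺]_conc = 5.5 × 10^-5/0.00299 = 0.0184.
E = 0 − (0.0592/2) log Q = −(0.0592/2)(-1.735) = 0.0514 V.

0.051 V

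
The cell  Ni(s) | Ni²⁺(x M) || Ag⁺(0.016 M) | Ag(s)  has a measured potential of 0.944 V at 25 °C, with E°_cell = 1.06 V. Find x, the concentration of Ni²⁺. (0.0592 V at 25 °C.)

From the Nernst equation, log Q = n(E° − E)/0.0592 = 2(1.06 − 0.944)/0.0592 = 3.919, so Q = 8300.
With Q = [Ni²⁺]/[Ag⁺]^2 and the known concentrations, [Ni²⁺] in the numerator gives [Ni²⁺] = 2.1 M.

2.1 M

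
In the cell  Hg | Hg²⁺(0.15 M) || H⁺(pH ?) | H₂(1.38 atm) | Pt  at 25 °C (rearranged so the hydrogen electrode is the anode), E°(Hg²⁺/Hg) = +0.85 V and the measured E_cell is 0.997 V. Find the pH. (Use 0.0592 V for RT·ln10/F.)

E°_cell = 0.85 V and n = 2.
log Q = n(E° − E)/0.0592 = 2×(0.85 − 0.997)/0.0592 = -4.966.
With Q = [H⁺]^2 / ([Hg²⁺]·P(H₂)), solving for [H⁺] gives log[H⁺] = -2.825, so pH = 2.83.

pH = 2.83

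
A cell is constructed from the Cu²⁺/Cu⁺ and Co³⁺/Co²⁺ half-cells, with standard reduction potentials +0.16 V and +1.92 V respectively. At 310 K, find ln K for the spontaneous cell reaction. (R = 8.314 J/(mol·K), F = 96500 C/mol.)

ln K = 65.9

E°_cell = +1.92 − (+0.16) = 1.76 V, with n = 1 electron transferred.
At equilibrium E = 0, so the Nernst equation gives ln K = nFE°/RT = (1)(96500)(1.76)/((8.314)(310)) = 65.90.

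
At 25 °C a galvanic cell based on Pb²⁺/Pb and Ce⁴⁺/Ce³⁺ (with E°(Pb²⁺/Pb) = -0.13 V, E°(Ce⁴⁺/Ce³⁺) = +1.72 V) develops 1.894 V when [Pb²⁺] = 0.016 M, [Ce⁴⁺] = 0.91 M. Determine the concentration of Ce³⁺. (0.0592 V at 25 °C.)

1.3 M

From the Nernst equation, log Q = n(E° − E)/0.0592 = 2(1.85 − 1.894)/0.0592 = -1.486, so Q = 0.0326.
With Q = [Pb²⁺]·[Ce³⁺]^2/[Ce⁴⁺]^2 and the known concentrations, [Ce³⁺]^2 in the numerator gives [Ce³⁺] = 1.3 M.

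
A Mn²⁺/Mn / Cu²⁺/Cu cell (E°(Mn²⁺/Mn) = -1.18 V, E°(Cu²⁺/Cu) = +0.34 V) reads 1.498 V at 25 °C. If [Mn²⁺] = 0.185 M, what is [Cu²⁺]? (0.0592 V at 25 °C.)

From the Nernst equation, log Q = n(E° − E)/0.0592 = 2(1.52 − 1.498)/0.0592 = 0.743, so Q = 5.54.
With Q = [Mn²⁺]/[Cu²⁺] and the known concentrations, [Cu²⁺] in the denominator gives [Cu²⁺] = 0.033 M.

0.033 M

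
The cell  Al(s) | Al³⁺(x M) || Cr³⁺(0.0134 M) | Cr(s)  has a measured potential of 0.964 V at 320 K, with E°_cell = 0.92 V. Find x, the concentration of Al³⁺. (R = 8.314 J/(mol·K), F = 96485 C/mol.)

1.1 × 10^-4 M

From the Nernst equation, ln Q = nF(E° − E)/RT = 3×96485×(0.92 − 0.964)/(8.314×320) = -4.787, so Q = 0.00834.
With Q = [Al³⁺]/[Cr³⁺] and the known concentrations, [Al³⁺] in the numerator gives [Al³⁺] = 1.1 × 10^-4 M.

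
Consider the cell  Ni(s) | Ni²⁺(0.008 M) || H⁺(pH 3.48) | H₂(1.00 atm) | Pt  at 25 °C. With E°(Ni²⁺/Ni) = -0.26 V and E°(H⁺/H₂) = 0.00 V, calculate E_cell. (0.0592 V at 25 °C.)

The hydrogen couple is the cathode, so E°_cell = 0.26 V; n = 2.
[H⁺] = 10^(−3.48) = 3.3 × 10^-4 M, and Q = [Ni²⁺]·P(H₂) / [H⁺]^2 = 7.3 × 10^4.
E = E° − (0.0592/2) log Q = 0.26 − (0.0592/2)(4.863) = 0.116 V.

0.12 V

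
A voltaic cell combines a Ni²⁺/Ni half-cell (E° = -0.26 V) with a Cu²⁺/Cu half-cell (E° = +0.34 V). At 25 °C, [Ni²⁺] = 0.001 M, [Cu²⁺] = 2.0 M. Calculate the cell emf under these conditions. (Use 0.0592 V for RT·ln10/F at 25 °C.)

0.698 V

The Cu²⁺/Cu couple has the higher reduction potential and acts as the cathode, so E°_cell = +0.34 − (-0.26) = 0.60 V.
Balancing electrons gives n = 2; the reaction quotient is Q = [Ni²⁺]/[Cu²⁺] = 5 × 10^-4.
At 25 °C, E = E° − (0.0592/n) log Q = 0.60 − (0.0592/2)(-3.301) = 0.600 + 0.098 = 0.698 V.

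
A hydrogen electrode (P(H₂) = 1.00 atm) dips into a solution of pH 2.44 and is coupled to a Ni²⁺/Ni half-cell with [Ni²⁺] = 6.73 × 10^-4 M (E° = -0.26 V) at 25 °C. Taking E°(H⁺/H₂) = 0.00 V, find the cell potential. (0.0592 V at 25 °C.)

The hydrogen couple is the cathode, so E°_cell = 0.26 V; n = 2.
[H⁺] = 10^(−2.44) = 0.0036 M, and Q = [Ni²⁺]·P(H₂) / [H⁺]^2 = 51.1.
E = E° − (0.0592/2) log Q = 0.26 − (0.0592/2)(1.708) = 0.209 V.

0.21 V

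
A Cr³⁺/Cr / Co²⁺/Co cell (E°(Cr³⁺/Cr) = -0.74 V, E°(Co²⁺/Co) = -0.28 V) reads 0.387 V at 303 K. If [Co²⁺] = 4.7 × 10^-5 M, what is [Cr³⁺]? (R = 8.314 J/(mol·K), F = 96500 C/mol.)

0.0014 M

From the Nernst equation, ln Q = nF(E° − E)/RT = 6×96500×(0.46 − 0.387)/(8.314×303) = 16.778, so Q = 1.94 × 10^7.
With Q = [Cr³⁺]^2/[Co²⁺]^3 and the known concentrations, [Cr³⁺]^2 in the numerator gives [Cr³⁺] = 0.0014 M.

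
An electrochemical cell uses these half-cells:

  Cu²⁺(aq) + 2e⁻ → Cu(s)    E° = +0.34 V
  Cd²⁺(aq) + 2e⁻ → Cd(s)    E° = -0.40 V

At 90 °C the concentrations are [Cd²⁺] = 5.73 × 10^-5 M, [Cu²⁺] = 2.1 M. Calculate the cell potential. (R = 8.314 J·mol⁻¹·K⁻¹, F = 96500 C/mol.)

The Cu²⁺/Cu couple has the higher reduction potential and acts as the cathode, so E°_cell = +0.34 − (-0.40) = 0.74 V.
Balancing electrons gives n = 2; the reaction quotient is Q = [Cd²⁺]/[Cu²⁺] = 2.73 × 10^-5.
E = E° − (RT/nF) ln Q = 0.74 − (8.314×363)/(2×96500) × (-10.509) = 0.740 + 0.164 = 0.904 V.

0.904 V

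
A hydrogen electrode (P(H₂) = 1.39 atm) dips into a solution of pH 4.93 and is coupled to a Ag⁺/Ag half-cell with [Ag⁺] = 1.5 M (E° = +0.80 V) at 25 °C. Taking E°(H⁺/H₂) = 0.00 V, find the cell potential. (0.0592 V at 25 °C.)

1.11 V

The Ag⁺/Ag couple is the cathode, so E°_cell = 0.80 V; n = 2.
[H⁺] = 10^(−4.93) = 1.2 × 10^-5 M, and Q = [H⁺]^2 / ([Ag⁺]^2·P(H₂)) = 4.41 × 10^-11.
E = E° − (0.0592/2) log Q = 0.80 − (0.0592/2)(-10.355) = 1.107 V.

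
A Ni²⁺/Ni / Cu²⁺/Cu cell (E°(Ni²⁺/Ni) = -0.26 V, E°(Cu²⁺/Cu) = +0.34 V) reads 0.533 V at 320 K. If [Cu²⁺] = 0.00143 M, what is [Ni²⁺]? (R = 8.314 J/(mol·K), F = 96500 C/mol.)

From the Nernst equation, ln Q = nF(E° − E)/RT = 2×96500×(0.60 − 0.533)/(8.314×320) = 4.860, so Q = 129.
With Q = [Ni²⁺]/[Cu²⁺] and the known concentrations, [Ni²⁺] in the numerator gives [Ni²⁺] = 0.18 M.

0.18 M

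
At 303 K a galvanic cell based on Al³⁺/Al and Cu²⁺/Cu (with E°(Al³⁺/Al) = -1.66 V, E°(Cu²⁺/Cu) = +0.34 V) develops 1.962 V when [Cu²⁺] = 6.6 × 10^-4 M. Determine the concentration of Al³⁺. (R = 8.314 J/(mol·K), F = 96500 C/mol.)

From the Nernst equation, ln Q = nF(E° − E)/RT = 6×96500×(2.00 − 1.962)/(8.314×303) = 8.734, so Q = 6210.
With Q = [Al³⁺]^2/[Cu²⁺]^3 and the known concentrations, [Al³⁺]^2 in the numerator gives [Al³⁺] = 0.0013 M.

0.0013 M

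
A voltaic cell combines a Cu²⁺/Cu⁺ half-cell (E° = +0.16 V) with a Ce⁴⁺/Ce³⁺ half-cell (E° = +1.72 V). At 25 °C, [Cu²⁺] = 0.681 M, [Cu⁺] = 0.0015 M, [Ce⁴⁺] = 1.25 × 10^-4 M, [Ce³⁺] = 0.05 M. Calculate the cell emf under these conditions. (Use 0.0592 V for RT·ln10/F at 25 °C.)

The Ce⁴⁺/Ce³⁺ couple has the higher reduction potential and acts as the cathode, so E°_cell = +1.72 − (+0.16) = 1.56 V.
Balancing electrons gives n = 1; the reaction quotient is Q = [Cu²⁺]·[Ce³⁺]/([Cu⁺]·[Ce⁴⁺]) = 1.82 × 10^5.
At 25 °C, E = E° − (0.0592/n) log Q = 1.56 − (0.0592/1)(5.259) = 1.560 − 0.311 = 1.249 V.

1.25 V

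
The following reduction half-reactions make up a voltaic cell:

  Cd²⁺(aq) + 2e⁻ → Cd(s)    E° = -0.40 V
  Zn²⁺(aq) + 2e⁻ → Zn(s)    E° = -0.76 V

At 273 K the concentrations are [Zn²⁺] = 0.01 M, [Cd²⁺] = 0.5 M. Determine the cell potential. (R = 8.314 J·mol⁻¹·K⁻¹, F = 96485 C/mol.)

The Cd²⁺/Cd couple has the higher reduction potential and acts as the cathode, so E°_cell = -0.40 − (-0.76) = 0.36 V.
Balancing electrons gives n = 2; the reaction quotient is Q = [Zn²⁺]/[Cd²⁺] = 0.0200.
E = E° − (RT/nF) ln Q = 0.36 − (8.314×273)/(2×96485) × (-3.912) = 0.360 + 0.046 = 0.406 V.

0.406 V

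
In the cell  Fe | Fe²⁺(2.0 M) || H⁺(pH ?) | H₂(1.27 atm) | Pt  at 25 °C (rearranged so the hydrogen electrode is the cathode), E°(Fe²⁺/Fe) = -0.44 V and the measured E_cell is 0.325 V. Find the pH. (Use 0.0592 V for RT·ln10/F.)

pH = 1.74

E°_cell = 0.44 V and n = 2.
log Q = n(E° − E)/0.0592 = 2×(0.44 − 0.325)/0.0592 = 3.885.
With Q = [Fe²⁺]·P(H₂) / [H⁺]^2, solving for [H⁺] gives log[H⁺] = -1.740, so pH = 1.74.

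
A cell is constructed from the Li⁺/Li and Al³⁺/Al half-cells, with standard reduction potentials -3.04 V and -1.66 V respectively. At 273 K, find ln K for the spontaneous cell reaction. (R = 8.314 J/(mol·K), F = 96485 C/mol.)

E°_cell = -1.66 − (-3.04) = 1.38 V, with n = 3 electrons transferred.
At equilibrium E = 0, so the Nernst equation gives ln K = nFE°/RT = (3)(96485)(1.38)/((8.314)(273)) = 175.99.

ln K = 176.0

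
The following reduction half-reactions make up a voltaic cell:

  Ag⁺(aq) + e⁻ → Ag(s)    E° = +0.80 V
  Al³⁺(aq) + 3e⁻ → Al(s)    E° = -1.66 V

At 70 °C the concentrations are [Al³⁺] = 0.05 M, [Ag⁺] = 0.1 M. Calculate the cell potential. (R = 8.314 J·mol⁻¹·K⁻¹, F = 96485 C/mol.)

The Ag⁺/Ag couple has the higher reduction potential and acts as the cathode, so E°_cell = +0.80 − (-1.66) = 2.46 V.
Balancing electrons gives n = 3; the reaction quotient is Q = [Al³⁺]/[Ag⁺]^3 = 50.0.
E = E° − (RT/nF) ln Q = 2.46 − (8.314×343)/(3×96485) × (3.912) = 2.460 − 0.039 = 2.421 V.

2.42 V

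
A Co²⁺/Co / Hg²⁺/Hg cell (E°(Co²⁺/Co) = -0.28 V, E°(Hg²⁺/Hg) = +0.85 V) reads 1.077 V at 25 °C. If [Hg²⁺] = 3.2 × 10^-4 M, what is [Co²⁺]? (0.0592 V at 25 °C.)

0.02 M

From the Nernst equation, log Q = n(E° − E)/0.0592 = 2(1.13 − 1.077)/0.0592 = 1.791, so Q = 61.7.
With Q = [Co²⁺]/[Hg²⁺] and the known concentrations, [Co²⁺] in the numerator gives [Co²⁺] = 0.02 M.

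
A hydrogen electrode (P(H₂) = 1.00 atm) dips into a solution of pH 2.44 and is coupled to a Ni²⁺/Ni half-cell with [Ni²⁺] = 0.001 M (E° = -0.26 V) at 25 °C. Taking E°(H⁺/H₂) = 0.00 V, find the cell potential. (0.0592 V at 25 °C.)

0.20 V

The hydrogen couple is the cathode, so E°_cell = 0.26 V; n = 2.
[H⁺] = 10^(−2.44) = 0.0036 M, and Q = [Ni²⁺]·P(H₂) / [H⁺]^2 = 75.9.
E = E° − (0.0592/2) log Q = 0.26 − (0.0592/2)(1.880) = 0.204 V.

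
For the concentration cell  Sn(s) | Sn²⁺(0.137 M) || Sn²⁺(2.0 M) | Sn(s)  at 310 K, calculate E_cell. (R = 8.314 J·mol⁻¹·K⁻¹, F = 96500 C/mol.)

0.036 V

Both half-cells are Sn²⁺/Sn, so E°_cell = 0. The concentrated side is the cathode; the cell reaction moves Sn²⁺ from high to low concentration with n = 2.
Q = [Sn²⁺]_dilute/[Sn²⁺]_conc = 0.137/2.0 = 0.0685.
E = 0 − (RT/nF) ln Q = −((8.314×310)/(2×96500))(-2.681) = 0.0358 V.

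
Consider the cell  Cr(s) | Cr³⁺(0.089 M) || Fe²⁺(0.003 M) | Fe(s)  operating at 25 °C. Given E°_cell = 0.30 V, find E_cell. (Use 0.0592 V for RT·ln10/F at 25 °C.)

Balancing electrons gives n = 6; the reaction quotient is Q = [Cr³⁺]^2/[Fe²⁺]^3 = 2.93 × 10^5.
At 25 °C, E = E° − (0.0592/n) log Q = 0.30 − (0.0592/6)(5.467) = 0.300 − 0.054 = 0.246 V.

0.246 V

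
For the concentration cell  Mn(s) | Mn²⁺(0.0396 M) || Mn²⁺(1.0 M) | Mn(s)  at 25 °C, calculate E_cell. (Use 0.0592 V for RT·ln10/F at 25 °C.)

Both half-cells are Mn²⁺/Mn, so E°_cell = 0. The concentrated side is the cathode; the cell reaction moves Mn²⁺ from high to low concentration with n = 2.
Q = [Mn²⁺]_dilute/[Mn²⁺]_conc = 0.0396/1.0 = 0.0396.
E = 0 − (0.0592/2) log Q = −(0.0592/2)(-1.402) = 0.0415 V.

0.041 V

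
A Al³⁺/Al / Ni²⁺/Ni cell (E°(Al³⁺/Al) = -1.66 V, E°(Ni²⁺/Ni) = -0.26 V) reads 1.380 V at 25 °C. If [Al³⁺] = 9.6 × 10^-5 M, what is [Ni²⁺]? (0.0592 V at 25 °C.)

4.4 × 10^-4 M

From the Nernst equation, log Q = n(E° − E)/0.0592 = 6(1.40 − 1.380)/0.0592 = 2.027, so Q = 106.
With Q = [Al³⁺]^2/[Ni²⁺]^3 and the known concentrations, [Ni²⁺]^3 in the denominator gives [Ni²⁺] = 4.4 × 10^-4 M.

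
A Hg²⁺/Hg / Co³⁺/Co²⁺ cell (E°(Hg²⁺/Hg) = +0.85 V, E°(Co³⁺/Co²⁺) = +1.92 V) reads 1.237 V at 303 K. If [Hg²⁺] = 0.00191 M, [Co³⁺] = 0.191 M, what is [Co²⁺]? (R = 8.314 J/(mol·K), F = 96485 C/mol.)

0.0073 M

From the Nernst equation, ln Q = nF(E° − E)/RT = 2×96485×(1.07 − 1.237)/(8.314×303) = -12.792, so Q = 2.78 × 10^-6.
With Q = [Hg²⁺]·[Co²⁺]^2/[Co³⁺]^2 and the known concentrations, [Co²⁺]^2 in the numerator gives [Co²⁺] = 0.0073 M.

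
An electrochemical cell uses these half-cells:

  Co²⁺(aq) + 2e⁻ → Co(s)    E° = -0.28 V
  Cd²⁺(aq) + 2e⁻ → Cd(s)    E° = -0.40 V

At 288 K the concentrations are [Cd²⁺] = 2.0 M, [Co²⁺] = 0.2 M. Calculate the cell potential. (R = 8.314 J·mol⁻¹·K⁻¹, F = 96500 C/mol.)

The Co²⁺/Co couple has the higher reduction potential and acts as the cathode, so E°_cell = -0.28 − (-0.40) = 0.12 V.
Balancing electrons gives n = 2; the reaction quotient is Q = [Cd²⁺]/[Co²⁺] = 10.0.
E = E° − (RT/nF) ln Q = 0.12 − (8.314×288)/(2×96500) × (2.303) = 0.120 − 0.029 = 0.091 V.

0.091 V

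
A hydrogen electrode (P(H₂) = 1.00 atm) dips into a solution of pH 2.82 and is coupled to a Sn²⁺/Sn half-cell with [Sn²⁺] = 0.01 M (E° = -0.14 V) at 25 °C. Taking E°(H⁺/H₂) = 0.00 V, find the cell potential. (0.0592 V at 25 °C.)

0.032 V

The hydrogen couple is the cathode, so E°_cell = 0.14 V; n = 2.
[H⁺] = 10^(−2.82) = 0.0015 M, and Q = [Sn²⁺]·P(H₂) / [H⁺]^2 = 4370.
E = E° − (0.0592/2) log Q = 0.14 − (0.0592/2)(3.640) = 0.032 V.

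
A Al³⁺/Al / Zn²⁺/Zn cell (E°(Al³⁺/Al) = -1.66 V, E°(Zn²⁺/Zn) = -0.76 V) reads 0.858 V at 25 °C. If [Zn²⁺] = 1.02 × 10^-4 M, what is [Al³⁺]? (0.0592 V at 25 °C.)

From the Nernst equation, log Q = n(E° − E)/0.0592 = 6(0.90 − 0.858)/0.0592 = 4.257, so Q = 1.81 × 10^4.
With Q = [Al³⁺]^2/[Zn²⁺]^3 and the known concentrations, [Al³⁺]^2 in the numerator gives [Al³⁺] = 1.4 × 10^-4 M.

1.4 × 10^-4 M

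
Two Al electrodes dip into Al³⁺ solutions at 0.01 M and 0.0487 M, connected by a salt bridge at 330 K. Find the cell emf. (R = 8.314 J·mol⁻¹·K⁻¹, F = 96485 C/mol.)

Both half-cells are Al³⁺/Al, so E°_cell = 0. The concentrated side is the cathode; the cell reaction moves Al³⁺ from high to low concentration with n = 3.
Q = [Al³⁺]_dilute/[Al³⁺]_conc = 0.01/0.0487 = 0.205.
E = 0 − (RT/nF) ln Q = −((8.314×330)/(3×96485))(-1.583) = 0.0150 V.

0.015 V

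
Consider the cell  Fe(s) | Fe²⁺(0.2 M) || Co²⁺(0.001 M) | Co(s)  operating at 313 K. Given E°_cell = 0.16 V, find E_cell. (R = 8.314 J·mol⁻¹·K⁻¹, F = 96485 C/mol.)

0.089 V

Balancing electrons gives n = 2; the reaction quotient is Q = [Fe²⁺]/[Co²⁺] = 200.
E = E° − (RT/nF) ln Q = 0.16 − (8.314×313)/(2×96485) × (5.298) = 0.160 − 0.071 = 0.089 V.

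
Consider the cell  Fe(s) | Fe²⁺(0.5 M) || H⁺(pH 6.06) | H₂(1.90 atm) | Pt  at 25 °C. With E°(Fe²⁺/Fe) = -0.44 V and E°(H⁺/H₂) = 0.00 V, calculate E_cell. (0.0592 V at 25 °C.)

The hydrogen couple is the cathode, so E°_cell = 0.44 V; n = 2.
[H⁺] = 10^(−6.06) = 8.7 × 10^-7 M, and Q = [Fe²⁺]·P(H₂) / [H⁺]^2 = 1.25 × 10^12.
E = E° − (0.0592/2) log Q = 0.44 − (0.0592/2)(12.098) = 0.082 V.

0.082 V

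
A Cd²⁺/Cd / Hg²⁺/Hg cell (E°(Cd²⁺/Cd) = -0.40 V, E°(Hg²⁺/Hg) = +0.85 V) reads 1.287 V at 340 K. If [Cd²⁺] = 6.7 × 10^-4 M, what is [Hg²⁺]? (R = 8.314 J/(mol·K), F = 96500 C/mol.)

From the Nernst equation, ln Q = nF(E° − E)/RT = 2×96500×(1.25 − 1.287)/(8.314×340) = -2.526, so Q = 0.0800.
With Q = [Cd²⁺]/[Hg²⁺] and the known concentrations, [Hg²⁺] in the denominator gives [Hg²⁺] = 0.0084 M.

0.0084 M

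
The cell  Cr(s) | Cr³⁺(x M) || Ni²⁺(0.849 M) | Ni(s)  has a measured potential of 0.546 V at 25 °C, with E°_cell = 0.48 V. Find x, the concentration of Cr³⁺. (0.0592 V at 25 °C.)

3.5 × 10^-4 M

From the Nernst equation, log Q = n(E° − E)/0.0592 = 6(0.48 − 0.546)/0.0592 = -6.689, so Q = 2.05 × 10^-7.
With Q = [Cr³⁺]^2/[Ni²⁺]^3 and the known concentrations, [Cr³⁺]^2 in the numerator gives [Cr³⁺] = 3.5 × 10^-4 M.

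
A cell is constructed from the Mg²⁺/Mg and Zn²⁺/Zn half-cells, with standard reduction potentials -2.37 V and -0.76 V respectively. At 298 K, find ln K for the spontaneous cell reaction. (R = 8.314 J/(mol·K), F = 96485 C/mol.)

E°_cell = -0.76 − (-2.37) = 1.61 V, with n = 2 electrons transferred.
At equilibrium E = 0, so the Nernst equation gives ln K = nFE°/RT = (2)(96485)(1.61)/((8.314)(298)) = 125.40.

ln K = 125.4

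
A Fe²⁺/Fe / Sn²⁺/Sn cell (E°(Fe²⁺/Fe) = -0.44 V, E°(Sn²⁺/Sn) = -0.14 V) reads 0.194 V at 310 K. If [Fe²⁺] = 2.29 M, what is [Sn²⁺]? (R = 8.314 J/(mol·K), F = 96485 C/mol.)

8.2 × 10^-4 M

From the Nernst equation, ln Q = nF(E° − E)/RT = 2×96485×(0.30 − 0.194)/(8.314×310) = 7.936, so Q = 2800.
With Q = [Fe²⁺]/[Sn²⁺] and the known concentrations, [Sn²⁺] in the denominator gives [Sn²⁺] = 8.2 × 10^-4 M.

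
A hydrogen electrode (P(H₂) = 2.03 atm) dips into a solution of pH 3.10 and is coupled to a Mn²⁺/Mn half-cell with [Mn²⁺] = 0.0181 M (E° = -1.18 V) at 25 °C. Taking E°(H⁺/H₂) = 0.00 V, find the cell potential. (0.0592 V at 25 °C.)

1.04 V

The hydrogen couple is the cathode, so E°_cell = 1.18 V; n = 2.
[H⁺] = 10^(−3.10) = 7.9 × 10^-4 M, and Q = [Mn²⁺]·P(H₂) / [H⁺]^2 = 5.82 × 10^4.
E = E° − (0.0592/2) log Q = 1.18 − (0.0592/2)(4.765) = 1.039 V.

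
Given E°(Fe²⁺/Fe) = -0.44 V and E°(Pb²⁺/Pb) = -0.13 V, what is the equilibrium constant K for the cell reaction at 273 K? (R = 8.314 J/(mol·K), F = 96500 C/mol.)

2.8 × 10^11

E°_cell = -0.13 − (-0.44) = 0.31 V, with n = 2 electrons transferred.
At equilibrium E = 0, so the Nernst equation gives ln K = nFE°/RT = (2)(96500)(0.31)/((8.314)(273)) = 26.36.
K = e^26.36 = 2.8 × 10^11.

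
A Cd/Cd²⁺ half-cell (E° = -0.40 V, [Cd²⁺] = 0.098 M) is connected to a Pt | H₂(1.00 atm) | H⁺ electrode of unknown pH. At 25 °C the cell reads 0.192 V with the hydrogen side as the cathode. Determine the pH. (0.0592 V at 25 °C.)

E°_cell = 0.40 V and n = 2.
log Q = n(E° − E)/0.0592 = 2×(0.40 − 0.192)/0.0592 = 7.027.
With Q = [Cd²⁺]·P(H₂) / [H⁺]^2, solving for [H⁺] gives log[H⁺] = -4.018, so pH = 4.02.

pH = 4.02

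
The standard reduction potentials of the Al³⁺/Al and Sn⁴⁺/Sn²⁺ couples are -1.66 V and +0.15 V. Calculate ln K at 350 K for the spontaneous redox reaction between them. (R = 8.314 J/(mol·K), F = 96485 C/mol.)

E°_cell = +0.15 − (-1.66) = 1.81 V, with n = 6 electrons transferred.
At equilibrium E = 0, so the Nernst equation gives ln K = nFE°/RT = (6)(96485)(1.81)/((8.314)(350)) = 360.09.

ln K = 360.1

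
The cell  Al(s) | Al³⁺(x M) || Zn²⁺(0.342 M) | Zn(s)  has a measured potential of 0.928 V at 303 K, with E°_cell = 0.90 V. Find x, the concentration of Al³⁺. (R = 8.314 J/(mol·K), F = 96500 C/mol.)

From the Nernst equation, ln Q = nF(E° − E)/RT = 6×96500×(0.90 − 0.928)/(8.314×303) = -6.436, so Q = 0.00160.
With Q = [Al³⁺]^2/[Zn²⁺]^3 and the known concentrations, [Al³⁺]^2 in the numerator gives [Al³⁺] = 0.008 M.

0.008 M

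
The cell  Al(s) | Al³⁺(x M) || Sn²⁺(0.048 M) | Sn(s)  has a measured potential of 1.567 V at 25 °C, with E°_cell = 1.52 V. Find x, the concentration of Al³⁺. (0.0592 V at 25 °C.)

From the Nernst equation, log Q = n(E° − E)/0.0592 = 6(1.52 − 1.567)/0.0592 = -4.764, so Q = 1.72 × 10^-5.
With Q = [Al³⁺]^2/[Sn²⁺]^3 and the known concentrations, [Al³⁺]^2 in the numerator gives [Al³⁺] = 4.4 × 10^-5 M.

4.4 × 10^-5 M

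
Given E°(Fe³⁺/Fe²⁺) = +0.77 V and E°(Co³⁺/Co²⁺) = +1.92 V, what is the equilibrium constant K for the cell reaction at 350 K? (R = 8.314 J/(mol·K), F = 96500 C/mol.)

3.7 × 10^16

E°_cell = +1.92 − (+0.77) = 1.15 V, with n = 1 electron transferred.
At equilibrium E = 0, so the Nernst equation gives ln K = nFE°/RT = (1)(96500)(1.15)/((8.314)(350)) = 38.14.
K = e^38.14 = 3.7 × 10^16.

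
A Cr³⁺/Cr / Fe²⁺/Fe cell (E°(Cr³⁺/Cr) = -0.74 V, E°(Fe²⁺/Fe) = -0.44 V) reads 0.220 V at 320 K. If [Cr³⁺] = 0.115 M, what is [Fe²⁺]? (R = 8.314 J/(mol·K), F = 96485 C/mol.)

From the Nernst equation, ln Q = nF(E° − E)/RT = 6×96485×(0.30 − 0.220)/(8.314×320) = 17.408, so Q = 3.63 × 10^7.
With Q = [Cr³⁺]^2/[Fe²⁺]^3 and the known concentrations, [Fe²⁺]^3 in the denominator gives [Fe²⁺] = 7.1 × 10^-4 M.

7.1 × 10^-4 M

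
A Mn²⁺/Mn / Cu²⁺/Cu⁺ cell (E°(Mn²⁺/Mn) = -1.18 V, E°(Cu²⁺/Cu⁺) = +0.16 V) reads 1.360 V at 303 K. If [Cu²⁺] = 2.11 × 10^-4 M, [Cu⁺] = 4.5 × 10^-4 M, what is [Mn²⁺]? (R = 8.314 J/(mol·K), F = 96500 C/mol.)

0.047 M

From the Nernst equation, ln Q = nF(E° − E)/RT = 2×96500×(1.34 − 1.360)/(8.314×303) = -1.532, so Q = 0.216.
With Q = [Mn²⁺]·[Cu⁺]^2/[Cu²⁺]^2 and the known concentrations, [Mn²⁺] in the numerator gives [Mn²⁺] = 0.047 M.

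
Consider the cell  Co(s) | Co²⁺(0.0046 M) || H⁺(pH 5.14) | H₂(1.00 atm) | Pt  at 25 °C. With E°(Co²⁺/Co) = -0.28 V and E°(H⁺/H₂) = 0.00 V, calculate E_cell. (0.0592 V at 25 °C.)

The hydrogen couple is the cathode, so E°_cell = 0.28 V; n = 2.
[H⁺] = 10^(−5.14) = 7.2 × 10^-6 M, and Q = [Co²⁺]·P(H₂) / [H⁺]^2 = 8.77 × 10^7.
E = E° − (0.0592/2) log Q = 0.28 − (0.0592/2)(7.943) = 0.045 V.

0.045 V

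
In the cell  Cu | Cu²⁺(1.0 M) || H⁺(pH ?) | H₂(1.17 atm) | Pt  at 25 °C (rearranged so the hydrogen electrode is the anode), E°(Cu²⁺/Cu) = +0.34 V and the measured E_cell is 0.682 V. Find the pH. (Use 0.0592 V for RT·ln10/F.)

pH = 5.74

E°_cell = 0.34 V and n = 2.
log Q = n(E° − E)/0.0592 = 2×(0.34 − 0.682)/0.0592 = -11.554.
With Q = [H⁺]^2 / ([Cu²⁺]·P(H₂)), solving for [H⁺] gives log[H⁺] = -5.743, so pH = 5.74.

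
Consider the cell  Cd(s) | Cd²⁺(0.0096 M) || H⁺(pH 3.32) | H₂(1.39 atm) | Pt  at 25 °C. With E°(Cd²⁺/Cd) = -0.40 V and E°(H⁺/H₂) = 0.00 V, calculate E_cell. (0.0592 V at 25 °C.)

The hydrogen couple is the cathode, so E°_cell = 0.40 V; n = 2.
[H⁺] = 10^(−3.32) = 4.8 × 10^-4 M, and Q = [Cd²⁺]·P(H₂) / [H⁺]^2 = 5.82 × 10^4.
E = E° − (0.0592/2) log Q = 0.40 − (0.0592/2)(4.765) = 0.259 V.

0.26 V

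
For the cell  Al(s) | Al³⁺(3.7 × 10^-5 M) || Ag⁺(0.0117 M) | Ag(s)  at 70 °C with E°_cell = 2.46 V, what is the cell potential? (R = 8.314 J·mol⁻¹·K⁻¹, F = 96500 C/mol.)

Balancing electrons gives n = 3; the reaction quotient is Q = [Al³⁺]/[Ag⁺]^3 = 23.1.
E = E° − (RT/nF) ln Q = 2.46 − (8.314×343)/(3×96500) × (3.140) = 2.460 − 0.031 = 2.429 V.

2.43 V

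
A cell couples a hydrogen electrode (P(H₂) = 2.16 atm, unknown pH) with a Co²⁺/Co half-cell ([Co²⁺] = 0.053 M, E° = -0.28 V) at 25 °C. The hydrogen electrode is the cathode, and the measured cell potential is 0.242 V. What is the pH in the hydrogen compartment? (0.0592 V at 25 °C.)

pH = 1.11

E°_cell = 0.28 V and n = 2.
log Q = n(E° − E)/0.0592 = 2×(0.28 − 0.242)/0.0592 = 1.284.
With Q = [Co²⁺]·P(H₂) / [H⁺]^2, solving for [H⁺] gives log[H⁺] = -1.113, so pH = 1.11.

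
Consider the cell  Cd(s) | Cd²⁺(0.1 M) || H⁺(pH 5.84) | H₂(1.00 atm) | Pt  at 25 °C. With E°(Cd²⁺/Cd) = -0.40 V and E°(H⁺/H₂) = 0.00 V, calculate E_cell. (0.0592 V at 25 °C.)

0.084 V

The hydrogen couple is the cathode, so E°_cell = 0.40 V; n = 2.
[H⁺] = 10^(−5.84) = 1.4 × 10^-6 M, and Q = [Cd²⁺]·P(H₂) / [H⁺]^2 = 4.79 × 10^10.
E = E° − (0.0592/2) log Q = 0.40 − (0.0592/2)(10.680) = 0.084 V.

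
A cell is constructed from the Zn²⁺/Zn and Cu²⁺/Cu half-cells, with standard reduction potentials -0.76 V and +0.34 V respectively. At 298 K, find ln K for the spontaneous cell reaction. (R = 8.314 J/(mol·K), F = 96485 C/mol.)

E°_cell = +0.34 − (-0.76) = 1.10 V, with n = 2 electrons transferred.
At equilibrium E = 0, so the Nernst equation gives ln K = nFE°/RT = (2)(96485)(1.10)/((8.314)(298)) = 85.68.

ln K = 85.7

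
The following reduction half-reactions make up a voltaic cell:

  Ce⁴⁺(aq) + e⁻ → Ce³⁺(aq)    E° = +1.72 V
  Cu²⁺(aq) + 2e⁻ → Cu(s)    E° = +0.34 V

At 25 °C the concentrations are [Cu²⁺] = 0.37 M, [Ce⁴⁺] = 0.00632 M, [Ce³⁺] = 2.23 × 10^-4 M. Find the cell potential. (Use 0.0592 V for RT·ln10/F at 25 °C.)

1.48 V

The Ce⁴⁺/Ce³⁺ couple has the higher reduction potential and acts as the cathode, so E°_cell = +1.72 − (+0.34) = 1.38 V.
Balancing electrons gives n = 2; the reaction quotient is Q = [Cu²⁺]·[Ce³⁺]^2/[Ce⁴⁺]^2 = 4.61 × 10^-4.
At 25 °C, E = E° − (0.0592/n) log Q = 1.38 − (0.0592/2)(-3.337) = 1.380 + 0.099 = 1.479 V.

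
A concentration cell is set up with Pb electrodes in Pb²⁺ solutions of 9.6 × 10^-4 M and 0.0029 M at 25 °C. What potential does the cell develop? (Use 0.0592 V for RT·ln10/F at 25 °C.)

Both half-cells are Pb²⁺/Pb, so E°_cell = 0. The concentrated side is the cathode; the cell reaction moves Pb²⁺ from high to low concentration with n = 2.
Q = [Pb²⁺]_dilute/[Pb²⁺]_conc = 9.6 × 10^-4/0.0029 = 0.331.
E = 0 − (0.0592/2) log Q = −(0.0592/2)(-0.480) = 0.0142 V.

0.014 V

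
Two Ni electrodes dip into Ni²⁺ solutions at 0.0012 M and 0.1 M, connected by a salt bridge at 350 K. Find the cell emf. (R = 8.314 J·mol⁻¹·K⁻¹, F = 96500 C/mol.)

0.067 V

Both half-cells are Ni²⁺/Ni, so E°_cell = 0. The concentrated side is the cathode; the cell reaction moves Ni²⁺ from high to low concentration with n = 2.
Q = [Ni²⁺]_dilute/[Ni²⁺]_conc = 0.0012/0.1 = 0.0120.
E = 0 − (RT/nF) ln Q = −((8.314×350)/(2×96500))(-4.423) = 0.0667 V.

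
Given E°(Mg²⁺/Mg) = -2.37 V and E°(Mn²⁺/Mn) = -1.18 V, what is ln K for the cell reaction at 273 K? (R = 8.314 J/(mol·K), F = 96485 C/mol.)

ln K = 101.2

E°_cell = -1.18 − (-2.37) = 1.19 V, with n = 2 electrons transferred.
At equilibrium E = 0, so the Nernst equation gives ln K = nFE°/RT = (2)(96485)(1.19)/((8.314)(273)) = 101.17.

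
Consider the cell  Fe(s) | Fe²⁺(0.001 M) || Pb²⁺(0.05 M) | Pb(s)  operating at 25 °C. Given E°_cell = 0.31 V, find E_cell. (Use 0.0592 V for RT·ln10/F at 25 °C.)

Balancing electrons gives n = 2; the reaction quotient is Q = [Fe²⁺]/[Pb²⁺] = 0.0200.
At 25 °C, E = E° − (0.0592/n) log Q = 0.31 − (0.0592/2)(-1.699) = 0.310 + 0.050 = 0.360 V.

0.360 V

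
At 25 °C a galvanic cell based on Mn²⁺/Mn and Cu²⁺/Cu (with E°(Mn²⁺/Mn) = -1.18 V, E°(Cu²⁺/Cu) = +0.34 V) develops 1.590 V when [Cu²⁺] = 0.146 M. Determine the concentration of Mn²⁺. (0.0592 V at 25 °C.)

6.3 × 10^-4 M

From the Nernst equation, log Q = n(E° − E)/0.0592 = 2(1.52 − 1.590)/0.0592 = -2.365, so Q = 0.00432.
With Q = [Mn²⁺]/[Cu²⁺] and the known concentrations, [Mn²⁺] in the numerator gives [Mn²⁺] = 6.3 × 10^-4 M.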